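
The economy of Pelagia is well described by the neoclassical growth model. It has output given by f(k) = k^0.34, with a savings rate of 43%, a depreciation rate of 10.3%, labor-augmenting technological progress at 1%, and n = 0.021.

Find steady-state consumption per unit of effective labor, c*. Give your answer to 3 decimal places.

c* ≈ 1.039

At the steady state, Δk = 0, so s·k^α = (n + g + δ)·k.
Dividing both sides by k: k^(1−α) = s / (n + g + δ).
k^0.66 = 0.43 / (0.021 + 0.010 + 0.103) = 0.43 / 0.134 = 3.2090
k* = 3.2090^(1/0.66) ≈ 5.8510
y* = (k*)^α = 5.8510^0.34 ≈ 1.8233
c* = (1 − s)·y* = (1 − 0.43) × 1.8233 ≈ 1.0393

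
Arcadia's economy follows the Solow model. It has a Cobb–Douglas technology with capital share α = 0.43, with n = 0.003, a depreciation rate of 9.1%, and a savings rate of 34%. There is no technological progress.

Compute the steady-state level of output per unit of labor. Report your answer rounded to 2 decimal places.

In steady state, investment equals break-even investment: s·k^α = (n + δ)·k.
Rearranging, k^(1−α) = s / (n + δ).
k^0.57 = 0.34 / (0.003 + 0.091) = 0.34 / 0.094 = 3.6170
k* = 3.6170^(1/0.57) ≈ 9.5402
y* = (k*)^α = 9.5402^0.43 ≈ 2.6376

y* ≈ 2.64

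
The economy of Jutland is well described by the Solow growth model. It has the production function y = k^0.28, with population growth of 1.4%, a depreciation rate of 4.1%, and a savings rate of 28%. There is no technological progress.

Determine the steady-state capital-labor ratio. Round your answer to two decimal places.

In steady state, investment equals break-even investment: s·k^α = (n + δ)·k.
Rearranging, k^(1−α) = s / (n + δ).
k^0.72 = 0.28 / (0.014 + 0.041) = 0.28 / 0.055 = 5.0909
k* = 5.0909^(1/0.72) ≈ 9.5865

k* ≈ 9.59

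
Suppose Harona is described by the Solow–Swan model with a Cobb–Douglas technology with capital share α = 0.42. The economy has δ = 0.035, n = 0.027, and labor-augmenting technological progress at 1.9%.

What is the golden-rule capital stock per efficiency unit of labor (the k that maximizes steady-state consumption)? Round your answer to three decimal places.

k_gold ≈ 17.075

The golden rule sets f'(k) = n + g + δ, i.e. α·k^(α−1) = n + g + δ.
So k^(1−α) = α / (n + g + δ) = 0.42 / 0.081 = 5.1852.
k_gold = 5.1852^(1/0.58) ≈ 17.0747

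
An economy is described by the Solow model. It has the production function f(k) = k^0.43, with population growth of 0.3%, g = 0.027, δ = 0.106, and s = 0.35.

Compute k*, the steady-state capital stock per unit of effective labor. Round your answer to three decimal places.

k* = 5.251

At the steady state, Δk = 0, so s·k^α = (n + g + δ)·k.
Dividing both sides by k: k^(1−α) = s / (n + g + δ).
k^0.57 = 0.35 / (0.003 + 0.027 + 0.106) = 0.35 / 0.136 = 2.5735
k* = 2.5735^(1/0.57) ≈ 5.2507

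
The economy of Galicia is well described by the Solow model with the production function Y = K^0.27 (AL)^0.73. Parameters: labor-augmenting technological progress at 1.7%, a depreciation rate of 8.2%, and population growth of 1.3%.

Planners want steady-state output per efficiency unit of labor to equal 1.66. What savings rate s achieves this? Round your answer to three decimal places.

Steady state requires s·f(k) = (n + g + δ)·k, i.e. s·k^α = (n + g + δ)·k.
Since y* = [s/(n + g + δ)]^(α/(1−α)), we have s/(n + g + δ) = (y*)^((1−α)/α) = 1.66^2.7037 = 3.9365.
Therefore s = 3.9365 × (n + g + δ) = 3.9365 × 0.112 = 0.4409.

s ≈ 0.441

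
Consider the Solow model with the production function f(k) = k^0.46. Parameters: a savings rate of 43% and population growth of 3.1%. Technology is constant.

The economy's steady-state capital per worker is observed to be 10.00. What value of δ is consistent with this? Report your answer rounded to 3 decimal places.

In steady state, investment equals break-even investment: s·k^α = (n + δ)·k.
So s / (n + δ) = (k*)^(1−α) = 10.00^0.54 = 3.4674.
Therefore n + δ = s / 3.4674 = 0.43 / 3.4674 = 0.1240, so δ = 0.1240 − 0.031 = 0.0930.

δ ≈ 0.093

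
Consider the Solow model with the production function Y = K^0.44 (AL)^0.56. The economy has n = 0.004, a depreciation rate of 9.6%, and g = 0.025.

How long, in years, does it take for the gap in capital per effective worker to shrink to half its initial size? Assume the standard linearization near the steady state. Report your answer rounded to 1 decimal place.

Near the steady state the convergence rate is λ = (1 − α)(n + g + δ).
λ = (1 − 0.44) × 0.125 = 0.56 × 0.125 = 0.0700
Half-life = ln 2 / λ = 0.6931 / 0.0700 ≈ 9.90 years

half-life ≈ 9.9 years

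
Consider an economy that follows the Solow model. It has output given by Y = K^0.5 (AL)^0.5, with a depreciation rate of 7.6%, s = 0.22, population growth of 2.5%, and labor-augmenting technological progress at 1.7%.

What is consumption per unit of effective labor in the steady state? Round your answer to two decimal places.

At the steady state, Δk = 0, so s·k^α = (n + g + δ)·k.
Dividing both sides by k: k^(1−α) = s / (n + g + δ).
k^0.5 = 0.22 / (0.025 + 0.017 + 0.076) = 0.22 / 0.118 = 1.8644
k* = 1.8644^(1/0.5) ≈ 3.4760
y* = (k*)^α = 3.4760^0.5 ≈ 1.8644
c* = (1 − s)·y* = (1 − 0.22) × 1.8644 ≈ 1.4542

c* ≈ 1.45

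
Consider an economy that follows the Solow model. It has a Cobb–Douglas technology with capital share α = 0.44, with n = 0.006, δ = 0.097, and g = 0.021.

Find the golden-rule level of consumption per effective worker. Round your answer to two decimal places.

c_gold ≈ 1.51

At the golden rule, f'(k) = n + g + δ, so α·k^(α−1) = n + g + δ and k_gold = (α/(n + g + δ))^(1/(1−α)).
k_gold = (0.44/0.124)^(1/0.56) = 3.5484^1.7857 ≈ 9.5983
c_gold = f(k_gold) − (n + g + δ)·k_gold = 2.7050 − 0.124×9.5983 ≈ 1.5148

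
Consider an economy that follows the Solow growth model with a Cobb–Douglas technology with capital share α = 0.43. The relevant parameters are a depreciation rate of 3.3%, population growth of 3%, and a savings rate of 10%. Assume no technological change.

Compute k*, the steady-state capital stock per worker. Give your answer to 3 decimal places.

k* ≈ 2.249

In steady state, investment equals break-even investment: s·k^α = (n + δ)·k.
Rearranging, k^(1−α) = s / (n + δ).
k^0.57 = 0.10 / (0.030 + 0.033) = 0.10 / 0.063 = 1.5873
k* = 1.5873^(1/0.57) ≈ 2.2492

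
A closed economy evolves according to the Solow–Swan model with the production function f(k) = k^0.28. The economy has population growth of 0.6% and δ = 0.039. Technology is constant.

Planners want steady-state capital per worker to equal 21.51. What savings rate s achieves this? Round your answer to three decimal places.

s ≈ 0.410

In steady state, investment equals break-even investment: s·k^α = (n + δ)·k.
So s / (n + δ) = (k*)^(1−α) = 21.51^0.72 = 9.1096.
Therefore s = 9.1096 × (n + δ) = 9.1096 × 0.045 = 0.4099.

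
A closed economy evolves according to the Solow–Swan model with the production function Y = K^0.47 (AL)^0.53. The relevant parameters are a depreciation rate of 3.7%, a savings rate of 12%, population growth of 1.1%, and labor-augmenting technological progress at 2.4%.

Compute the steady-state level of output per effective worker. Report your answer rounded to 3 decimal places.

In steady state, investment equals break-even investment: s·k^α = (n + g + δ)·k.
Dividing both sides by k: k^(1−α) = s / (n + g + δ).
k^0.53 = 0.12 / (0.011 + 0.024 + 0.037) = 0.12 / 0.072 = 1.6667
k* = 1.6667^(1/0.53) ≈ 2.6218
y* = (k*)^α = 2.6218^0.47 ≈ 1.5730

y* = 1.573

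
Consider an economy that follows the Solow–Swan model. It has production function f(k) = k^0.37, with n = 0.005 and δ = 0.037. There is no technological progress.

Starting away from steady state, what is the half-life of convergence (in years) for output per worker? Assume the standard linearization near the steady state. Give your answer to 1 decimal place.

about 26.2 years

Near the steady state the convergence rate is λ = (1 − α)(n + δ).
λ = (1 − 0.37) × 0.042 = 0.63 × 0.042 = 0.02646
Half-life = ln 2 / λ = 0.6931 / 0.02646 ≈ 26.19 years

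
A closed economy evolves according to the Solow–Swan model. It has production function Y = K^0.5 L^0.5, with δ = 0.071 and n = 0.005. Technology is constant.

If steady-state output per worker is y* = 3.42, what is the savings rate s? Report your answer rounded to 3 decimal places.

s ≈ 0.260

Steady state requires s·f(k) = (n + δ)·k, i.e. s·k^α = (n + δ)·k.
Since y* = [s/(n + δ)]^(α/(1−α)), we have s/(n + δ) = (y*)^((1−α)/α) = 3.42^1 = 3.4200.
Therefore s = 3.4200 × (n + δ) = 3.4200 × 0.076 = 0.2599.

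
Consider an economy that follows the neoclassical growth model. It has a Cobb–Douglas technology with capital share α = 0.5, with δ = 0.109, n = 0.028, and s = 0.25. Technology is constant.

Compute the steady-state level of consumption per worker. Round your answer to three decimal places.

c* = 1.369

At the steady state, Δk = 0, so s·k^α = (n + δ)·k.
Rearranging, k^(1−α) = s / (n + δ).
k^0.5 = 0.25 / (0.028 + 0.109) = 0.25 / 0.137 = 1.8248
k* = 1.8248^(1/0.5) ≈ 3.3299
y* = (k*)^α = 3.3299^0.5 ≈ 1.8248
c* = (1 − s)·y* = (1 − 0.25) × 1.8248 ≈ 1.3686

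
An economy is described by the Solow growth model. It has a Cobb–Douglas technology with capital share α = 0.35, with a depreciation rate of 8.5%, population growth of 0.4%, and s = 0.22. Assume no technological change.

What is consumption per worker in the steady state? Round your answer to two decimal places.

c* = 1.27

Steady state requires s·f(k) = (n + δ)·k, i.e. s·k^α = (n + δ)·k.
Rearranging, k^(1−α) = s / (n + δ).
k^0.65 = 0.22 / (0.004 + 0.085) = 0.22 / 0.089 = 2.4719
k* = 2.4719^(1/0.65) ≈ 4.0240
y* = (k*)^α = 4.0240^0.35 ≈ 1.6279
c* = (1 − s)·y* = (1 − 0.22) × 1.6279 ≈ 1.2698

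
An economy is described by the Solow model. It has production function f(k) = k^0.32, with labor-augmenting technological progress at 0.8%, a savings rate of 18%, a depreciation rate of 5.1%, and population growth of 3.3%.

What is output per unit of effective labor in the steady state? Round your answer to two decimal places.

y* = 1.37

In steady state, investment equals break-even investment: s·k^α = (n + g + δ)·k.
Rearranging, k^(1−α) = s / (n + g + δ).
k^0.68 = 0.18 / (0.033 + 0.008 + 0.051) = 0.18 / 0.092 = 1.9565
k* = 1.9565^(1/0.68) ≈ 2.6832
y* = (k*)^α = 2.6832^0.32 ≈ 1.3714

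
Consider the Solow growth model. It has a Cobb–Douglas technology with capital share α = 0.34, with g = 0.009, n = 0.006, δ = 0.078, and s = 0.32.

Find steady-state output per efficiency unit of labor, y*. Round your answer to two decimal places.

At the steady state, Δk = 0, so s·k^α = (n + g + δ)·k.
Dividing both sides by k: k^(1−α) = s / (n + g + δ).
k^0.66 = 0.32 / (0.006 + 0.009 + 0.078) = 0.32 / 0.093 = 3.4409
k* = 3.4409^(1/0.66) ≈ 6.5034
y* = (k*)^α = 6.5034^0.34 ≈ 1.8900

y* ≈ 1.89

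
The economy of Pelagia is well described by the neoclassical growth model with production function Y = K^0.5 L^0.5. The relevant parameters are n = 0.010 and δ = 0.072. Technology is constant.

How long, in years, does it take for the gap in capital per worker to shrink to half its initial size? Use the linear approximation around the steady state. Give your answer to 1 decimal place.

Near the steady state the convergence rate is λ = (1 − α)(n + δ).
λ = (1 − 0.5) × 0.082 = 0.5 × 0.082 = 0.0410
Half-life = ln 2 / λ = 0.6931 / 0.0410 ≈ 16.90 years

about 16.9 years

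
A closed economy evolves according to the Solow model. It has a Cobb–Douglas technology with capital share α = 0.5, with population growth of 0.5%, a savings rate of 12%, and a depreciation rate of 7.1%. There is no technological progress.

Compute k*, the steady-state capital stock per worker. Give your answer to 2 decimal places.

At the steady state, Δk = 0, so s·k^α = (n + δ)·k.
Rearranging, k^(1−α) = s / (n + δ).
k^0.5 = 0.12 / (0.005 + 0.071) = 0.12 / 0.076 = 1.5789
k* = 1.5789^(1/0.5) ≈ 2.4929

k* ≈ 2.49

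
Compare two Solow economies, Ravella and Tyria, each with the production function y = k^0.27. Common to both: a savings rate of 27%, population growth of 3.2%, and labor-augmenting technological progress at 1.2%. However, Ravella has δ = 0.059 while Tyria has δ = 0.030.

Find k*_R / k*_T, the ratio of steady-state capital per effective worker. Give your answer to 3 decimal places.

ratio ≈ 0.636

Steady-state k* = [s/(n + g + δ)]^(1/(1−α)), so the ratio is [ (s_R/(n + g + δ)_R) / (s_T/(n + g + δ)_T) ]^1.3699.
s_R/(n + g + δ)_R = 0.27/0.103 = 2.6214; s_T/(n + g + δ)_T = 0.27/0.074 = 3.6486.
Ratio = (2.6214/3.6486)^1.3699 = 0.7185^1.3699 ≈ 0.6358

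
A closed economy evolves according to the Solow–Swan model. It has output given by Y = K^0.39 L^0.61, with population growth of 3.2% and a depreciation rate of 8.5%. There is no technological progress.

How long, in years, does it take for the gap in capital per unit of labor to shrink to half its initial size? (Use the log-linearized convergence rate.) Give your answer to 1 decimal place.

Near the steady state the convergence rate is λ = (1 − α)(n + δ).
λ = (1 − 0.39) × 0.117 = 0.61 × 0.117 = 0.07137
Half-life = ln 2 / λ = 0.6931 / 0.07137 ≈ 9.71 years

t_½ ≈ 9.7 years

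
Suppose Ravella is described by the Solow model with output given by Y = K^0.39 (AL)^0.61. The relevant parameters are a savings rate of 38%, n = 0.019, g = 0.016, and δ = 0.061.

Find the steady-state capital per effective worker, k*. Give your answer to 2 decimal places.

In steady state, investment equals break-even investment: s·k^α = (n + g + δ)·k.
Dividing both sides by k: k^(1−α) = s / (n + g + δ).
k^0.61 = 0.38 / (0.019 + 0.016 + 0.061) = 0.38 / 0.096 = 3.9583
k* = 3.9583^(1/0.61) ≈ 9.5394

k* = 9.54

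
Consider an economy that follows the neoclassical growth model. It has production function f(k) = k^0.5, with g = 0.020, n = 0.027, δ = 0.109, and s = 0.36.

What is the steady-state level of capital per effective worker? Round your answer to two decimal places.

Steady state requires s·f(k) = (n + g + δ)·k, i.e. s·k^α = (n + g + δ)·k.
Dividing both sides by k: k^(1−α) = s / (n + g + δ).
k^0.5 = 0.36 / (0.027 + 0.020 + 0.109) = 0.36 / 0.156 = 2.3077
k* = 2.3077^(1/0.5) ≈ 5.3255

k* = 5.33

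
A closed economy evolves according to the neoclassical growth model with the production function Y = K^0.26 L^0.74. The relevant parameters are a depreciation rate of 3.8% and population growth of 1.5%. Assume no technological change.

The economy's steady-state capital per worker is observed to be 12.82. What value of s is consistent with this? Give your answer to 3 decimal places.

s ≈ 0.350

Steady state requires s·f(k) = (n + δ)·k, i.e. s·k^α = (n + δ)·k.
So s / (n + δ) = (k*)^(1−α) = 12.82^0.74 = 6.6045.
Therefore s = 6.6045 × (n + δ) = 6.6045 × 0.053 = 0.3500.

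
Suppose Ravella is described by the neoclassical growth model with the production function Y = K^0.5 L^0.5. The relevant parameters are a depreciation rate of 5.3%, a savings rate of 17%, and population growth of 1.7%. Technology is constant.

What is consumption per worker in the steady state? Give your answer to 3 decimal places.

c* ≈ 2.016

At the steady state, Δk = 0, so s·k^α = (n + δ)·k.
Rearranging, k^(1−α) = s / (n + δ).
k^0.5 = 0.17 / (0.017 + 0.053) = 0.17 / 0.070 = 2.4286
k* = 2.4286^(1/0.5) ≈ 5.8981
y* = (k*)^α = 5.8981^0.5 ≈ 2.4286
c* = (1 − s)·y* = (1 − 0.17) × 2.4286 ≈ 2.0157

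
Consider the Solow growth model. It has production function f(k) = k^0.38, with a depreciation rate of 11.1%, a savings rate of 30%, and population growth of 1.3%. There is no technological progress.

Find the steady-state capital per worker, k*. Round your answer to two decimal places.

Steady state requires s·f(k) = (n + δ)·k, i.e. s·k^α = (n + δ)·k.
Rearranging, k^(1−α) = s / (n + δ).
k^0.62 = 0.30 / (0.013 + 0.111) = 0.30 / 0.124 = 2.4194
k* = 2.4194^(1/0.62) ≈ 4.1580

k* ≈ 4.16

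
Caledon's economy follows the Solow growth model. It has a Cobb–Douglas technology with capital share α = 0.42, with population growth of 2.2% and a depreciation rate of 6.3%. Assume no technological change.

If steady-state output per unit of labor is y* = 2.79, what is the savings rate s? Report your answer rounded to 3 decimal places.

In steady state, investment equals break-even investment: s·k^α = (n + δ)·k.
Since y* = [s/(n + δ)]^(α/(1−α)), we have s/(n + δ) = (y*)^((1−α)/α) = 2.79^1.381 = 4.1246.
Therefore s = 4.1246 × (n + δ) = 4.1246 × 0.085 = 0.3506.

s ≈ 0.351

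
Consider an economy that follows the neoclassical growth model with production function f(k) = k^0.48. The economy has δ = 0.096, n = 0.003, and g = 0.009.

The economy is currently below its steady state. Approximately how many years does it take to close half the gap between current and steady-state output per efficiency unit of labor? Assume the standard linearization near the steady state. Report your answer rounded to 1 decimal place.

t_½ ≈ 12.3 years

Near the steady state the convergence rate is λ = (1 − α)(n + g + δ).
λ = (1 − 0.48) × 0.108 = 0.52 × 0.108 = 0.05616
Half-life = ln 2 / λ = 0.6931 / 0.05616 ≈ 12.34 years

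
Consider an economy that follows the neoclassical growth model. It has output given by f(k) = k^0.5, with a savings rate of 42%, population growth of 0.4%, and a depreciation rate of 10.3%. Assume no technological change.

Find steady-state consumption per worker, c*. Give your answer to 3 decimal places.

In steady state, investment equals break-even investment: s·k^α = (n + δ)·k.
Rearranging, k^(1−α) = s / (n + δ).
k^0.5 = 0.42 / (0.004 + 0.103) = 0.42 / 0.107 = 3.9252
k* = 3.9252^(1/0.5) ≈ 15.4072
y* = (k*)^α = 15.4072^0.5 ≈ 3.9252
c* = (1 − s)·y* = (1 − 0.42) × 3.9252 ≈ 2.2766

c* ≈ 2.277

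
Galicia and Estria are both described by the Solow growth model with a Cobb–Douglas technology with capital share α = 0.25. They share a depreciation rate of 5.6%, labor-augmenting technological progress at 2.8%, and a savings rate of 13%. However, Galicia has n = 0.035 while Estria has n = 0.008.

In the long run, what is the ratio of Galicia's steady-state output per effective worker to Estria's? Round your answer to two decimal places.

y*_G / y*_E ≈ 0.92

Steady-state y* = [s/(n + g + δ)]^(α/(1−α)), so the ratio is [ (s_G/(n + g + δ)_G) / (s_E/(n + g + δ)_E) ]^0.3333.
s_G/(n + g + δ)_G = 0.13/0.119 = 1.0924; s_E/(n + g + δ)_E = 0.13/0.092 = 1.4130.
Ratio = (1.0924/1.4130)^0.3333 = 0.7731^0.3333 ≈ 0.9178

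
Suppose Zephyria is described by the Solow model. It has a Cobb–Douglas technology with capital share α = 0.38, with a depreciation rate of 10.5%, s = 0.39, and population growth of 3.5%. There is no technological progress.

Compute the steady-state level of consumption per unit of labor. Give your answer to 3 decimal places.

c* = 1.143

In steady state, investment equals break-even investment: s·k^α = (n + δ)·k.
Rearranging, k^(1−α) = s / (n + δ).
k^0.62 = 0.39 / (0.035 + 0.105) = 0.39 / 0.140 = 2.7857
k* = 2.7857^(1/0.62) ≈ 5.2196
y* = (k*)^α = 5.2196^0.38 ≈ 1.8737
c* = (1 − s)·y* = (1 − 0.39) × 1.8737 ≈ 1.1430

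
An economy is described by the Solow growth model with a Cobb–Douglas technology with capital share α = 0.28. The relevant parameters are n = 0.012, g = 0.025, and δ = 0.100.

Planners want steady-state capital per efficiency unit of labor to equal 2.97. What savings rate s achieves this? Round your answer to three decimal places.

s ≈ 0.300

At the steady state, Δk = 0, so s·k^α = (n + g + δ)·k.
So s / (n + g + δ) = (k*)^(1−α) = 2.97^0.72 = 2.1897.
Therefore s = 2.1897 × (n + g + δ) = 2.1897 × 0.137 = 0.3000.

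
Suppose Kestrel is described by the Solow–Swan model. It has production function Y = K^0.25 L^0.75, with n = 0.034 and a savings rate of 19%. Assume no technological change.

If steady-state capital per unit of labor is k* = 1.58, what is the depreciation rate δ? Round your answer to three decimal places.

δ ≈ 0.101

In steady state, investment equals break-even investment: s·k^α = (n + δ)·k.
So s / (n + δ) = (k*)^(1−α) = 1.58^0.75 = 1.4093.
Therefore n + δ = s / 1.4093 = 0.19 / 1.4093 = 0.1348, so δ = 0.1348 − 0.034 = 0.1008.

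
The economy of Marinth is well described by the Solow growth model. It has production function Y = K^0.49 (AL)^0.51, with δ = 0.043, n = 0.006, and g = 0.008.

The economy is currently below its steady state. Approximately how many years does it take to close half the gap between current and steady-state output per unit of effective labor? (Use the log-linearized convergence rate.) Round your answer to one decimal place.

about 23.8 years

Near the steady state the convergence rate is λ = (1 − α)(n + g + δ).
λ = (1 − 0.49) × 0.057 = 0.51 × 0.057 = 0.02907
Half-life = ln 2 / λ = 0.6931 / 0.02907 ≈ 23.84 years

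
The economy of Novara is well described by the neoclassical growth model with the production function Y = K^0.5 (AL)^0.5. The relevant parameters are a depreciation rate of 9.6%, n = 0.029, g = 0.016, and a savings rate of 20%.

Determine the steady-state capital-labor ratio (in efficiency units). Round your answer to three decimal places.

k* = 2.012

In steady state, investment equals break-even investment: s·k^α = (n + g + δ)·k.
Rearranging, k^(1−α) = s / (n + g + δ).
k^0.5 = 0.20 / (0.029 + 0.016 + 0.096) = 0.20 / 0.141 = 1.4184
k* = 1.4184^(1/0.5) ≈ 2.0119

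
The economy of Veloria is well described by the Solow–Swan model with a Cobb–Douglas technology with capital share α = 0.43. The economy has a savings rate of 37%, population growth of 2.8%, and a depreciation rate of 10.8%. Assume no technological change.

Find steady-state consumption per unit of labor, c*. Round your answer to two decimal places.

At the steady state, Δk = 0, so s·k^α = (n + δ)·k.
Rearranging, k^(1−α) = s / (n + δ).
k^0.57 = 0.37 / (0.028 + 0.108) = 0.37 / 0.136 = 2.7206
k* = 2.7206^(1/0.57) ≈ 5.7885
y* = (k*)^α = 5.7885^0.43 ≈ 2.1277
c* = (1 − s)·y* = (1 − 0.37) × 2.1277 ≈ 1.3405

c* = 1.34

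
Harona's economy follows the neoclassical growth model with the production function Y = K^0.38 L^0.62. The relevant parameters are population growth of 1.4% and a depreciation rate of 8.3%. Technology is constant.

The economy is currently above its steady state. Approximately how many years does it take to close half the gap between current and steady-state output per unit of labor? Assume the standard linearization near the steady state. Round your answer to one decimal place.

t_½ ≈ 11.5 years

Near the steady state the convergence rate is λ = (1 − α)(n + δ).
λ = (1 − 0.38) × 0.097 = 0.62 × 0.097 = 0.06014
Half-life = ln 2 / λ = 0.6931 / 0.06014 ≈ 11.52 years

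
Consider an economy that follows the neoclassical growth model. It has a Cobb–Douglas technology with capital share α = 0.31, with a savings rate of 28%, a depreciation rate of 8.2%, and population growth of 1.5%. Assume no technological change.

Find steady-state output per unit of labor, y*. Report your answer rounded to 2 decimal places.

Steady state requires s·f(k) = (n + δ)·k, i.e. s·k^α = (n + δ)·k.
Rearranging, k^(1−α) = s / (n + δ).
k^0.69 = 0.28 / (0.015 + 0.082) = 0.28 / 0.097 = 2.8866
k* = 2.8866^(1/0.69) ≈ 4.6476
y* = (k*)^α = 4.6476^0.31 ≈ 1.6101

y* ≈ 1.61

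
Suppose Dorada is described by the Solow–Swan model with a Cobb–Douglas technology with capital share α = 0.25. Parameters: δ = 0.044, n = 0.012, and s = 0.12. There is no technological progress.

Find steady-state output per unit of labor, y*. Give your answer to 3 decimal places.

y* ≈ 1.289

Steady state requires s·f(k) = (n + δ)·k, i.e. s·k^α = (n + δ)·k.
Dividing both sides by k: k^(1−α) = s / (n + δ).
k^0.75 = 0.12 / (0.012 + 0.044) = 0.12 / 0.056 = 2.1429
k* = 2.1429^(1/0.75) ≈ 2.7627
y* = (k*)^α = 2.7627^0.25 ≈ 1.2892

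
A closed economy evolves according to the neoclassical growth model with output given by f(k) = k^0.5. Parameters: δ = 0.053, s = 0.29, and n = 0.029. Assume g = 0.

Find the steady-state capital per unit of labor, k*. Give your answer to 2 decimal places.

k* = 12.51

Steady state requires s·f(k) = (n + δ)·k, i.e. s·k^α = (n + δ)·k.
Dividing both sides by k: k^(1−α) = s / (n + δ).
k^0.5 = 0.29 / (0.029 + 0.053) = 0.29 / 0.082 = 3.5366
k* = 3.5366^(1/0.5) ≈ 12.5075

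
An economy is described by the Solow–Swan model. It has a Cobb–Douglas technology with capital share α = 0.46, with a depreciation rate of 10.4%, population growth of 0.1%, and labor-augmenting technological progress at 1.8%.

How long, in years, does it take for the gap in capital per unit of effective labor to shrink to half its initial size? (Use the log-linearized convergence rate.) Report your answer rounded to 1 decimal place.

Near the steady state the convergence rate is λ = (1 − α)(n + g + δ).
λ = (1 − 0.46) × 0.123 = 0.54 × 0.123 = 0.06642
Half-life = ln 2 / λ = 0.6931 / 0.06642 ≈ 10.44 years

about 10.4 years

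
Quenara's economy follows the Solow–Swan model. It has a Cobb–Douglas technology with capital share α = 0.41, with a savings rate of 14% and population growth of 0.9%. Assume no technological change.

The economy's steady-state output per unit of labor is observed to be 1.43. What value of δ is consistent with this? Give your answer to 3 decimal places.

δ ≈ 0.075

At the steady state, Δk = 0, so s·k^α = (n + δ)·k.
Since y* = [s/(n + δ)]^(α/(1−α)), we have s/(n + δ) = (y*)^((1−α)/α) = 1.43^1.439 = 1.6731.
Therefore n + δ = s / 1.6731 = 0.14 / 1.6731 = 0.0837, so δ = 0.0837 − 0.009 = 0.0747.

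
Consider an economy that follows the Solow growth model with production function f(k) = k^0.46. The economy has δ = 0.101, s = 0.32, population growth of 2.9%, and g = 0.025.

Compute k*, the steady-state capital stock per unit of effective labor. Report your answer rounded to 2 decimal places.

k* ≈ 3.83

In steady state, investment equals break-even investment: s·k^α = (n + g + δ)·k.
Rearranging, k^(1−α) = s / (n + g + δ).
k^0.54 = 0.32 / (0.029 + 0.025 + 0.101) = 0.32 / 0.155 = 2.0645
k* = 2.0645^(1/0.54) ≈ 3.8282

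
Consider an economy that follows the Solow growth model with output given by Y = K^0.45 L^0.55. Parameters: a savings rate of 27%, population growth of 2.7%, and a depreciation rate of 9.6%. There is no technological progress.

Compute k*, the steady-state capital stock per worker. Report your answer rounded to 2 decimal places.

At the steady state, Δk = 0, so s·k^α = (n + δ)·k.
Dividing both sides by k: k^(1−α) = s / (n + δ).
k^0.55 = 0.27 / (0.027 + 0.096) = 0.27 / 0.123 = 2.1951
k* = 2.1951^(1/0.55) ≈ 4.1766

k* = 4.18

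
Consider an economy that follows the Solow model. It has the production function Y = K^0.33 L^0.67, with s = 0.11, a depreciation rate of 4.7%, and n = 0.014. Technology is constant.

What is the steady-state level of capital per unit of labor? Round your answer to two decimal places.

k* ≈ 2.41

Steady state requires s·f(k) = (n + δ)·k, i.e. s·k^α = (n + δ)·k.
Dividing both sides by k: k^(1−α) = s / (n + δ).
k^0.67 = 0.11 / (0.014 + 0.047) = 0.11 / 0.061 = 1.8033
k* = 1.8033^(1/0.67) ≈ 2.4110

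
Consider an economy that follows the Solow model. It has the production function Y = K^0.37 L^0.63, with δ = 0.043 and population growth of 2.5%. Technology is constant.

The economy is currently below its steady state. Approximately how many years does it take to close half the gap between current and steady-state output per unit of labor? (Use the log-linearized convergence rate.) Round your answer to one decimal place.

Near the steady state the convergence rate is λ = (1 − α)(n + δ).
λ = (1 − 0.37) × 0.068 = 0.63 × 0.068 = 0.04284
Half-life = ln 2 / λ = 0.6931 / 0.04284 ≈ 16.18 years

half-life ≈ 16.2 years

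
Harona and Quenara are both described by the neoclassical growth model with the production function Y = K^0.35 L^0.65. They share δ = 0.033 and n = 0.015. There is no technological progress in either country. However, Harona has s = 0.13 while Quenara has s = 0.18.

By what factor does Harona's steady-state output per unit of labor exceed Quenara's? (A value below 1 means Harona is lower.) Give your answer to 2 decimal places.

y*_H / y*_Q ≈ 0.84

Steady-state y* = [s/(n + δ)]^(α/(1−α)), so the ratio is [ (s_H/(n + δ)_H) / (s_Q/(n + δ)_Q) ]^0.5385.
s_H/(n + δ)_H = 0.13/0.048 = 2.7083; s_Q/(n + δ)_Q = 0.18/0.048 = 3.7500.
Ratio = (2.7083/3.7500)^0.5385 = 0.7222^0.5385 ≈ 0.8392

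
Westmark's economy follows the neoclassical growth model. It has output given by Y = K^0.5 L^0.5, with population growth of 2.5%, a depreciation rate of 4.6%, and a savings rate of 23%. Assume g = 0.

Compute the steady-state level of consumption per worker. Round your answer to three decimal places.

Steady state requires s·f(k) = (n + δ)·k, i.e. s·k^α = (n + δ)·k.
Rearranging, k^(1−α) = s / (n + δ).
k^0.5 = 0.23 / (0.025 + 0.046) = 0.23 / 0.071 = 3.2394
k* = 3.2394^(1/0.5) ≈ 10.4937
y* = (k*)^α = 10.4937^0.5 ≈ 3.2394
c* = (1 − s)·y* = (1 − 0.23) × 3.2394 ≈ 2.4943

c* = 2.494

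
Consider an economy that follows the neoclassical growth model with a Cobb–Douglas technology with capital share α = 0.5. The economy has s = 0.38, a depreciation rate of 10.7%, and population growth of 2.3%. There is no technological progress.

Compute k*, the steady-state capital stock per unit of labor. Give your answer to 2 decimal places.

k* = 8.54

In steady state, investment equals break-even investment: s·k^α = (n + δ)·k.
Rearranging, k^(1−α) = s / (n + δ).
k^0.5 = 0.38 / (0.023 + 0.107) = 0.38 / 0.130 = 2.9231
k* = 2.9231^(1/0.5) ≈ 8.5445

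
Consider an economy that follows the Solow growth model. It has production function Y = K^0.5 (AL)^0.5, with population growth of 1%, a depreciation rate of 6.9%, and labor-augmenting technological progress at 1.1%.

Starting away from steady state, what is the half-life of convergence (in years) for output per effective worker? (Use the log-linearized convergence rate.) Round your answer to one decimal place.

about 15.4 years

Near the steady state the convergence rate is λ = (1 − α)(n + g + δ).
λ = (1 − 0.5) × 0.090 = 0.5 × 0.090 = 0.0450
Half-life = ln 2 / λ = 0.6931 / 0.0450 ≈ 15.40 years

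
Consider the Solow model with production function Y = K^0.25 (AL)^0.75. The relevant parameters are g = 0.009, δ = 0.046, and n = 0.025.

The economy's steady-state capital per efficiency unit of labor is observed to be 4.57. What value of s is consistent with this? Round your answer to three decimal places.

In steady state, investment equals break-even investment: s·k^α = (n + g + δ)·k.
So s / (n + g + δ) = (k*)^(1−α) = 4.57^0.75 = 3.1256.
Therefore s = 3.1256 × (n + g + δ) = 3.1256 × 0.080 = 0.2500.

s ≈ 0.250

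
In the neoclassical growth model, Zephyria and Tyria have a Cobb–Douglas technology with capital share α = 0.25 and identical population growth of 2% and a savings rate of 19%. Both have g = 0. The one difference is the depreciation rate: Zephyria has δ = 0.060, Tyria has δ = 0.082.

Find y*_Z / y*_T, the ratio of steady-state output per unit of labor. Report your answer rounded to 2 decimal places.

Steady-state y* = [s/(n + δ)]^(α/(1−α)), so the ratio is [ (s_Z/(n + δ)_Z) / (s_T/(n + δ)_T) ]^0.3333.
s_Z/(n + δ)_Z = 0.19/0.080 = 2.3750; s_T/(n + δ)_T = 0.19/0.102 = 1.8627.
Ratio = (2.3750/1.8627)^0.3333 = 1.2750^0.3333 ≈ 1.0843

ratio ≈ 1.08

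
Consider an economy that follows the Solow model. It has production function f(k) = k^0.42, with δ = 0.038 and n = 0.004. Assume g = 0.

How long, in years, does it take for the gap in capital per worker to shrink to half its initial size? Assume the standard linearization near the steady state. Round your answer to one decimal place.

about 28.5 years

Near the steady state the convergence rate is λ = (1 − α)(n + δ).
λ = (1 − 0.42) × 0.042 = 0.58 × 0.042 = 0.02436
Half-life = ln 2 / λ = 0.6931 / 0.02436 ≈ 28.45 years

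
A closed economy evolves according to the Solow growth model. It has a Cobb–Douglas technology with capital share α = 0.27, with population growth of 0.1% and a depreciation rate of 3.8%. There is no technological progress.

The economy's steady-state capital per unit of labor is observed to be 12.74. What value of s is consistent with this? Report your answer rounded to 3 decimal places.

At the steady state, Δk = 0, so s·k^α = (n + δ)·k.
So s / (n + δ) = (k*)^(1−α) = 12.74^0.73 = 6.4088.
Therefore s = 6.4088 × (n + δ) = 6.4088 × 0.039 = 0.2499.

s ≈ 0.250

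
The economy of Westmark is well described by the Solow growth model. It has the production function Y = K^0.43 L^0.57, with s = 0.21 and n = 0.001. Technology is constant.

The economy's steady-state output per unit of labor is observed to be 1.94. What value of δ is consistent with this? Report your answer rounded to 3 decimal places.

Steady state requires s·f(k) = (n + δ)·k, i.e. s·k^α = (n + δ)·k.
Since y* = [s/(n + δ)]^(α/(1−α)), we have s/(n + δ) = (y*)^((1−α)/α) = 1.94^1.3256 = 2.4072.
Therefore n + δ = s / 2.4072 = 0.21 / 2.4072 = 0.0872, so δ = 0.0872 − 0.001 = 0.0862.

δ ≈ 0.086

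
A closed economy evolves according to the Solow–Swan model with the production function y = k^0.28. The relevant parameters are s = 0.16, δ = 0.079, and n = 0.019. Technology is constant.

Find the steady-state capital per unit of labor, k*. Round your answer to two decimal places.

k* ≈ 1.98

At the steady state, Δk = 0, so s·k^α = (n + δ)·k.
Rearranging, k^(1−α) = s / (n + δ).
k^0.72 = 0.16 / (0.019 + 0.079) = 0.16 / 0.098 = 1.6327
k* = 1.6327^(1/0.72) ≈ 1.9756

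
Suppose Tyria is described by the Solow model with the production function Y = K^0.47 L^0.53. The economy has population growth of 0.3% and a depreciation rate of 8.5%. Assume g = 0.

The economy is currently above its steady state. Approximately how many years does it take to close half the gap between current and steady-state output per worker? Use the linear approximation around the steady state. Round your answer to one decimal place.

t_½ ≈ 14.9 years

Near the steady state the convergence rate is λ = (1 − α)(n + δ).
λ = (1 − 0.47) × 0.088 = 0.53 × 0.088 = 0.04664
Half-life = ln 2 / λ = 0.6931 / 0.04664 ≈ 14.86 years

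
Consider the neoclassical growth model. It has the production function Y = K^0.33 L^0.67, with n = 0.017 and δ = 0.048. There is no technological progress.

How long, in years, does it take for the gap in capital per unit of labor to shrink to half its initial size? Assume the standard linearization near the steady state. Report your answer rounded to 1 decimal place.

about 15.9 years

Near the steady state the convergence rate is λ = (1 − α)(n + δ).
λ = (1 − 0.33) × 0.065 = 0.67 × 0.065 = 0.04355
Half-life = ln 2 / λ = 0.6931 / 0.04355 ≈ 15.92 years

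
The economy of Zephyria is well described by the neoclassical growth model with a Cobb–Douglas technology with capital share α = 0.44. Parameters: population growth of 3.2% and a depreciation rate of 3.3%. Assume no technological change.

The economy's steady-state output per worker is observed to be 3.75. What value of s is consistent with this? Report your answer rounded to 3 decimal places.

s ≈ 0.350

In steady state, investment equals break-even investment: s·k^α = (n + δ)·k.
Since y* = [s/(n + δ)]^(α/(1−α)), we have s/(n + δ) = (y*)^((1−α)/α) = 3.75^1.2727 = 5.3774.
Therefore s = 5.3774 × (n + δ) = 5.3774 × 0.065 = 0.3495.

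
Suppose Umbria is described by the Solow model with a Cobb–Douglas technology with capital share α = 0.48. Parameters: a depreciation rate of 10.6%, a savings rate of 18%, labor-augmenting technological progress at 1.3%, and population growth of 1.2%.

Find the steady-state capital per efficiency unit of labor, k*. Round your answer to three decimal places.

In steady state, investment equals break-even investment: s·k^α = (n + g + δ)·k.
Dividing both sides by k: k^(1−α) = s / (n + g + δ).
k^0.52 = 0.18 / (0.012 + 0.013 + 0.106) = 0.18 / 0.131 = 1.3740
k* = 1.3740^(1/0.52) ≈ 1.8423

k* ≈ 1.842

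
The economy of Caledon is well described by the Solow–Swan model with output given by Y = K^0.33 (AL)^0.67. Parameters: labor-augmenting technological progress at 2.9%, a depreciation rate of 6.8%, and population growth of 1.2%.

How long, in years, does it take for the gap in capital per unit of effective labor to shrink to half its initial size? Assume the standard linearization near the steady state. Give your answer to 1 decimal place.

Near the steady state the convergence rate is λ = (1 − α)(n + g + δ).
λ = (1 − 0.33) × 0.109 = 0.67 × 0.109 = 0.07303
Half-life = ln 2 / λ = 0.6931 / 0.07303 ≈ 9.49 years

half-life ≈ 9.5 years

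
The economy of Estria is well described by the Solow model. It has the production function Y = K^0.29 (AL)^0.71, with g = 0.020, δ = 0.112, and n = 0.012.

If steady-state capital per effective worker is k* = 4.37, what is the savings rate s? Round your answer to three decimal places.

s ≈ 0.410

Steady state requires s·f(k) = (n + g + δ)·k, i.e. s·k^α = (n + g + δ)·k.
So s / (n + g + δ) = (k*)^(1−α) = 4.37^0.71 = 2.8493.
Therefore s = 2.8493 × (n + g + δ) = 2.8493 × 0.144 = 0.4103.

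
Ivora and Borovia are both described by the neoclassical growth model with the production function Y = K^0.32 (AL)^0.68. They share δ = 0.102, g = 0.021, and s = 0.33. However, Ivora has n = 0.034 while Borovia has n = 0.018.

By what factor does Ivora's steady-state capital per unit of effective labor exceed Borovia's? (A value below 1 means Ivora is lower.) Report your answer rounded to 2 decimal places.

Steady-state k* = [s/(n + g + δ)]^(1/(1−α)), so the ratio is [ (s_I/(n + g + δ)_I) / (s_B/(n + g + δ)_B) ]^1.4706.
s_I/(n + g + δ)_I = 0.33/0.157 = 2.1019; s_B/(n + g + δ)_B = 0.33/0.141 = 2.3404.
Ratio = (2.1019/2.3404)^1.4706 = 0.8981^1.4706 ≈ 0.8538

k*_I / k*_B ≈ 0.85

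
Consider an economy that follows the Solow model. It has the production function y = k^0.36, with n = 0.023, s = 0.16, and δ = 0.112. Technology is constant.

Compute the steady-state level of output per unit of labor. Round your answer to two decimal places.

y* = 1.10

Steady state requires s·f(k) = (n + δ)·k, i.e. s·k^α = (n + δ)·k.
Dividing both sides by k: k^(1−α) = s / (n + δ).
k^0.64 = 0.16 / (0.023 + 0.112) = 0.16 / 0.135 = 1.1852
k* = 1.1852^(1/0.64) ≈ 1.3041
y* = (k*)^α = 1.3041^0.36 ≈ 1.1003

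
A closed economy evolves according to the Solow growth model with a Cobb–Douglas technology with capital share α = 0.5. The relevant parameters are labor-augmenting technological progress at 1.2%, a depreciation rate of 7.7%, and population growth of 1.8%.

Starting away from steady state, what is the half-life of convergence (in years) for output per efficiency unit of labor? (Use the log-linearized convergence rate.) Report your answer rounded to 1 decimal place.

Near the steady state the convergence rate is λ = (1 − α)(n + g + δ).
λ = (1 − 0.5) × 0.107 = 0.5 × 0.107 = 0.0535
Half-life = ln 2 / λ = 0.6931 / 0.0535 ≈ 12.96 years

about 13.0 years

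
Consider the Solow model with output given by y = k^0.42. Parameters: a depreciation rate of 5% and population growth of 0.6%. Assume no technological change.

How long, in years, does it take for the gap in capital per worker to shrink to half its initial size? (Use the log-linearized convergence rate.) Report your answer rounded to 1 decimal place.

Near the steady state the convergence rate is λ = (1 − α)(n + δ).
λ = (1 − 0.42) × 0.056 = 0.58 × 0.056 = 0.03248
Half-life = ln 2 / λ = 0.6931 / 0.03248 ≈ 21.34 years

half-life ≈ 21.3 years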